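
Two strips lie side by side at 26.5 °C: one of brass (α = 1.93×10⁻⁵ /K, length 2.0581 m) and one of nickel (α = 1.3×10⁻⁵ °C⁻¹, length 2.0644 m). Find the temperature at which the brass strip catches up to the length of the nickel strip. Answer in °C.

L₁(1 + α₁ΔT) = L₂(1 + α₂ΔT) ⇒ ΔT = (L₂ − L₁)/(α₁L₁ − α₂L₂)
L₂ − L₁ = 2.0644 − 2.0581 = 6.30×10⁻³ m
α₁L₁ − α₂L₂ = 1.93×10⁻⁵×2.0581 − 1.3×10⁻⁵×2.0644 = 1.288413×10⁻⁵ m/K
ΔT = 6.30×10⁻³ / 1.288413×10⁻⁵ = 488.974 K
T = 26.5 + 488.974 = 515.474 °C

T = 515.5 °C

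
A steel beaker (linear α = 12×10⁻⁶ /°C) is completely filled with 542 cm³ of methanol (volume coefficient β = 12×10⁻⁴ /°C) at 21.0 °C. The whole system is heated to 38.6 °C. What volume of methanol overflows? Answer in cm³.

11.1 cm³

The beaker also expands: β_container ≈ 3α = 3.6×10⁻⁵ /K
Net overflow = V₀(β_liq − 3α_cont)ΔT
β − 3α = 1.20×10⁻³ − 3.6×10⁻⁵ = 1.164×10⁻³ /K; ΔT = 17.6 K
ΔV = 542 × 1.164×10⁻³ × 17.6 = 11.1 cm³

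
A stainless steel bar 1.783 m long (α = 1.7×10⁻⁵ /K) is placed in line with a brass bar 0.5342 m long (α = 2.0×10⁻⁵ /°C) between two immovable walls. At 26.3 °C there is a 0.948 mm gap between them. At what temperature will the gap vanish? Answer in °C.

α₁L₁ = 3.0311×10⁻⁵ m/K, α₂L₂ = 1.0684×10⁻⁵ m/K → total 4.0995×10⁻⁵ m/K
ΔT = g/(α₁L₁+α₂L₂) = 9.48×10⁻⁴ / 4.0995×10⁻⁵ = 23.125 K
T = 26.3 + 23.125 = 49.425 °C

T = 49.4 °C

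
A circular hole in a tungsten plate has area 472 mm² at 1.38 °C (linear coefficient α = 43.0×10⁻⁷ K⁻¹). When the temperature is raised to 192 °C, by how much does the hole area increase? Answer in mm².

Area coefficient ≈ 2α; |ΔT| = 190.62 K
ΔA = 2αA₀ΔT = 2(43.0×10⁻⁷)(472)(190.62) = 0.774 mm²

ΔA = 0.774 mm²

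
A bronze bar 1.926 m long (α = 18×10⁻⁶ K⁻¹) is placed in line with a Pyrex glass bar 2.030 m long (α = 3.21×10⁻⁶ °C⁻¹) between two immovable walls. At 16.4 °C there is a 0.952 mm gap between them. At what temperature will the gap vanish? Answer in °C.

α₁L₁ = 3.4668×10⁻⁵ m/K, α₂L₂ = 6.5163×10⁻⁶ m/K → total 4.11843×10⁻⁵ m/K
ΔT = g/(α₁L₁+α₂L₂) = 9.52×10⁻⁴ / 4.11843×10⁻⁵ = 23.116 K
T = 16.4 + 23.116 = 39.516 °C

T = 39.5 °C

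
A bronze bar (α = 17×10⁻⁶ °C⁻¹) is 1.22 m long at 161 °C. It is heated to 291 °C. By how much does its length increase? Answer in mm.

ΔL = 2.70 mm

|ΔT| = |291 − 161| = 130 K
ΔL = αL₀ΔT = (17×10⁻⁶)(1.22)(130) = 2.70×10⁻³ m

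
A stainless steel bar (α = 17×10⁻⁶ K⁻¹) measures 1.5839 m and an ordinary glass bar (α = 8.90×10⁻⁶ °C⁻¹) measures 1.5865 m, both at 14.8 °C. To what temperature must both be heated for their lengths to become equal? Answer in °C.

L₁(1 + α₁ΔT) = L₂(1 + α₂ΔT) ⇒ ΔT = (L₂ − L₁)/(α₁L₁ − α₂L₂)
L₂ − L₁ = 1.5865 − 1.5839 = 2.60×10⁻³ m
α₁L₁ − α₂L₂ = 17×10⁻⁶×1.5839 − 8.90×10⁻⁶×1.5865 = 1.280645×10⁻⁵ m/K
ΔT = 2.60×10⁻³ / 1.280645×10⁻⁵ = 203.023 K
T = 14.8 + 203.023 = 217.823 °C

T = 217.8 °C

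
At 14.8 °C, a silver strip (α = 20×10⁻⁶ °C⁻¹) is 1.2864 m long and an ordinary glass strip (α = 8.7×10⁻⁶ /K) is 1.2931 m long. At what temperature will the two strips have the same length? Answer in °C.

T = 477.6 °C

L₁(1 + α₁ΔT) = L₂(1 + α₂ΔT) ⇒ ΔT = (L₂ − L₁)/(α₁L₁ − α₂L₂)
L₂ − L₁ = 1.2931 − 1.2864 = 6.70×10⁻³ m
α₁L₁ − α₂L₂ = 20×10⁻⁶×1.2864 − 8.7×10⁻⁶×1.2931 = 1.447803×10⁻⁵ m/K
ΔT = 6.70×10⁻³ / 1.447803×10⁻⁵ = 462.770 K
T = 14.8 + 462.770 = 477.570 °C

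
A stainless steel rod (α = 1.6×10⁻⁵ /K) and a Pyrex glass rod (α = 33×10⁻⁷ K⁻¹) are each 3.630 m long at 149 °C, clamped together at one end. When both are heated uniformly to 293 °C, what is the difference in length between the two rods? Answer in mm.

ΔT = 144 K
stainless steel: ΔL = 1.6×10⁻⁵ × 3.630 m × 144 = 8.3635×10⁻³ m = 8.3635 mm
Pyrex glass: ΔL = 33×10⁻⁷ × 3.630 m × 144 = 1.7250×10⁻³ m = 1.7250 mm
difference = 8.3635 − 1.7250 = 6.6385 mm

6.64 mm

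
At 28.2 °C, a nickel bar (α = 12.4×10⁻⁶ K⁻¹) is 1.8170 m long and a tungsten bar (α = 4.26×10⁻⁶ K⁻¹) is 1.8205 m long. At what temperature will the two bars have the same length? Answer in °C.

T = 265.1 °C

Equal length when α₁L₁ΔT − α₂L₂ΔT = L₂ − L₁ = 3.50×10⁻³ m
α₁L₁ = 2.25308×10⁻⁵, α₂L₂ = 7.75533×10⁻⁶ → Δ(αL) = 1.477547×10⁻⁵ m/K
ΔT = 3.50×10⁻³ / 1.477547×10⁻⁵ = 236.879 K, so T = 28.2 + 236.879 = 265.079 °C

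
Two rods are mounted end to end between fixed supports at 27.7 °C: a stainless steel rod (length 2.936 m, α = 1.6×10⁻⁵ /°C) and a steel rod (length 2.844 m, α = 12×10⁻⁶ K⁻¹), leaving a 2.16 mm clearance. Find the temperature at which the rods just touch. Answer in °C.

T = 54.3 °C

α₁L₁ = 4.6976×10⁻⁵ m/K, α₂L₂ = 3.4128×10⁻⁵ m/K → total 8.1104×10⁻⁵ m/K
ΔT = g/(α₁L₁+α₂L₂) = 2.16×10⁻³ / 8.1104×10⁻⁵ = 26.632 K
T = 27.7 + 26.632 = 54.332 °C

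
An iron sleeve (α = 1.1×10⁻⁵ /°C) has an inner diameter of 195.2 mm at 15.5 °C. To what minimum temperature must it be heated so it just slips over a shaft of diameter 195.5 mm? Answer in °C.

T = 155 °C

Required Δd = 195.5 − 195.2 = 0.3 mm
Δd = αd₀ΔT ⇒ ΔT = Δd/(αd₀) = 0.3 / (1.1×10⁻⁵ × 195.2) = 139.72 K
T_min = 15.5 + 139.72 = 155.22 °C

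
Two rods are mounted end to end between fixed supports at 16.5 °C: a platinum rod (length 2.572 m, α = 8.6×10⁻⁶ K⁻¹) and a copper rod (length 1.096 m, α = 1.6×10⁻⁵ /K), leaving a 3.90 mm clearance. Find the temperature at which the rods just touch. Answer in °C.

T = 115 °C

α₁L₁ = 2.21192×10⁻⁵ m/K, α₂L₂ = 1.7536×10⁻⁵ m/K → total 3.96552×10⁻⁵ m/K
ΔT = g/(α₁L₁+α₂L₂) = 3.90×10⁻³ / 3.96552×10⁻⁵ = 98.35 K
T = 16.5 + 98.35 = 114.85 °C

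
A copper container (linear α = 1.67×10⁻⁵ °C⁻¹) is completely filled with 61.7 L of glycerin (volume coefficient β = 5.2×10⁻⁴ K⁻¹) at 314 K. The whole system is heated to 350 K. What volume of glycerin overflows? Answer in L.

The container also expands: β_container ≈ 3α = 5.01×10⁻⁵ /K
Net overflow = V₀(β_liq − 3α_cont)ΔT
β − 3α = 5.20×10⁻⁴ − 5.01×10⁻⁵ = 4.699×10⁻⁴ /K; ΔT = 36 K
ΔV = 61.7 × 4.699×10⁻⁴ × 36 = 1.04 L

1.04 L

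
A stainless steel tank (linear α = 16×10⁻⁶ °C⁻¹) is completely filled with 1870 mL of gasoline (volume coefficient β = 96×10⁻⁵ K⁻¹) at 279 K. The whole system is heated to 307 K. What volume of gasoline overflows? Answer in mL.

47.8 mL

The tank also expands: β_container ≈ 3α = 4.8×10⁻⁵ /K
Net overflow = V₀(β_liq − 3α_cont)ΔT
β − 3α = 9.60×10⁻⁴ − 4.8×10⁻⁵ = 9.12×10⁻⁴ /K; ΔT = 28 K
ΔV = 1870 × 9.12×10⁻⁴ × 28 = 47.8 mL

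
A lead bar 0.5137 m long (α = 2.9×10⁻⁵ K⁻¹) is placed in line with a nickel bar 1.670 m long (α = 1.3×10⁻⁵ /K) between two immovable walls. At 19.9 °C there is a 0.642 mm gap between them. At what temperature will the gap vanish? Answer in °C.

α₁L₁ = 1.48973×10⁻⁵ m/K, α₂L₂ = 2.171×10⁻⁵ m/K → total 3.66073×10⁻⁵ m/K
ΔT = g/(α₁L₁+α₂L₂) = 6.42×10⁻⁴ / 3.66073×10⁻⁵ = 17.537 K
T = 19.9 + 17.537 = 37.437 °C

T = 37.4 °C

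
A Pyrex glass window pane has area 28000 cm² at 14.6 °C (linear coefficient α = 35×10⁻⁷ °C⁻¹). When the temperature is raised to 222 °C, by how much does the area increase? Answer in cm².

ΔA = 40.7 cm²

Area coefficient ≈ 2α; |ΔT| = 207.4 K
ΔA = 2αA₀ΔT = 2(35×10⁻⁷)(28000)(207.4) = 40.7 cm²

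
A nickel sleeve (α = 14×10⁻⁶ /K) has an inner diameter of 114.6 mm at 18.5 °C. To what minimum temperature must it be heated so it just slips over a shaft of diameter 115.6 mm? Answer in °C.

T = 642 °C

Required Δd = 115.6 − 114.6 = 1.0 mm
Δd = αd₀ΔT ⇒ ΔT = Δd/(αd₀) = 1.0 / (14×10⁻⁶ × 114.6) = 623.29 K
T_min = 18.5 + 623.29 = 641.79 °C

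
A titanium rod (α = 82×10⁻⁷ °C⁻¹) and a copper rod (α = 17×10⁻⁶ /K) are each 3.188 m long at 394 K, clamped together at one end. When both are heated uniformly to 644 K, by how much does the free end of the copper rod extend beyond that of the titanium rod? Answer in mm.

ΔT = 250 K
titanium: ΔL = 82×10⁻⁷ × 3.188 m × 250 = 6.5354×10⁻³ m = 6.5354 mm
copper: ΔL = 17×10⁻⁶ × 3.188 m × 250 = 1.3549×10⁻² m = 13.549 mm
difference = 13.549 − 6.5354 = 7.0136 mm

7.01 mm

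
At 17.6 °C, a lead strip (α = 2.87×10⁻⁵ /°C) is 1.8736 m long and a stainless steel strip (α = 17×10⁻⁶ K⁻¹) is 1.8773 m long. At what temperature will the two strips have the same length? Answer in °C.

L₁(1 + α₁ΔT) = L₂(1 + α₂ΔT) ⇒ ΔT = (L₂ − L₁)/(α₁L₁ − α₂L₂)
L₂ − L₁ = 1.8773 − 1.8736 = 3.70×10⁻³ m
α₁L₁ − α₂L₂ = 2.87×10⁻⁵×1.8736 − 17×10⁻⁶×1.8773 = 2.185822×10⁻⁵ m/K
ΔT = 3.70×10⁻³ / 2.185822×10⁻⁵ = 169.273 K
T = 17.6 + 169.273 = 186.873 °C

T = 186.9 °C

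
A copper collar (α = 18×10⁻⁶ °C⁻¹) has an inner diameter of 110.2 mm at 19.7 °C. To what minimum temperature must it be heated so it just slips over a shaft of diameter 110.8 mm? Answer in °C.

T = 322 °C

Required Δd = 110.8 − 110.2 = 0.6 mm
Δd = αd₀ΔT ⇒ ΔT = Δd/(αd₀) = 0.6 / (18×10⁻⁶ × 110.2) = 302.48 K
T_min = 19.7 + 302.48 = 322.18 °C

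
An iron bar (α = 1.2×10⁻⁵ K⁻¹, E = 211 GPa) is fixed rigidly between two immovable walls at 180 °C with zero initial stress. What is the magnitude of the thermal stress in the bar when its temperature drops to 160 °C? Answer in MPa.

Fully constrained: the free strain ε = αΔT is blocked, so σ = Eε = EαΔT.
|ΔT| = 20 K
σ = 211×10⁹ × 1.2×10⁻⁵ × 20 = 5.06×10⁷ Pa

σ = 50.6 MPa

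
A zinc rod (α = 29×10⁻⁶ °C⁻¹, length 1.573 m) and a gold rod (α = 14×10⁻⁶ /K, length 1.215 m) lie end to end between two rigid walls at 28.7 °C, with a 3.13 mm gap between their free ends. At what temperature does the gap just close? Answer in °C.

Gap closes when ΔL₁ + ΔL₂ = 3.13 mm = 3.13×10⁻³ m
(α₁L₁ + α₂L₂)ΔT = g
α₁L₁ + α₂L₂ = 29×10⁻⁶×1.573 + 14×10⁻⁶×1.215 = 6.2627×10⁻⁵ m/K
ΔT = 3.13×10⁻³ / 6.2627×10⁻⁵ = 49.978 K
T = 28.7 + 49.978 = 78.678 °C

T = 78.7 °C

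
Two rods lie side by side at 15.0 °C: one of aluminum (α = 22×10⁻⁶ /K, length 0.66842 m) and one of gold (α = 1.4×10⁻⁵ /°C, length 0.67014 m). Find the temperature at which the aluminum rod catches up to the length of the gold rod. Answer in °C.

L₁(1 + α₁ΔT) = L₂(1 + α₂ΔT) ⇒ ΔT = (L₂ − L₁)/(α₁L₁ − α₂L₂)
L₂ − L₁ = 0.67014 − 0.66842 = 1.72×10⁻³ m
α₁L₁ − α₂L₂ = 22×10⁻⁶×0.66842 − 1.4×10⁻⁵×0.67014 = 5.32328×10⁻⁶ m/K
ΔT = 1.72×10⁻³ / 5.32328×10⁻⁶ = 323.109 K
T = 15.0 + 323.109 = 338.109 °C

T = 338.1 °C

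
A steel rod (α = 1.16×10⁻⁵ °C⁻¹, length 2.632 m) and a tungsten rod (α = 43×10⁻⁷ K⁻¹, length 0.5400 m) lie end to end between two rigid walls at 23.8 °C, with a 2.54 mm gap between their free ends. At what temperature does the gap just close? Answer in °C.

Gap closes when ΔL₁ + ΔL₂ = 2.54 mm = 2.54×10⁻³ m
(α₁L₁ + α₂L₂)ΔT = g
α₁L₁ + α₂L₂ = 1.16×10⁻⁵×2.632 + 43×10⁻⁷×0.5400 = 3.28532×10⁻⁵ m/K
ΔT = 2.54×10⁻³ / 3.28532×10⁻⁵ = 77.31 K
T = 23.8 + 77.31 = 101.11 °C

T = 101 °C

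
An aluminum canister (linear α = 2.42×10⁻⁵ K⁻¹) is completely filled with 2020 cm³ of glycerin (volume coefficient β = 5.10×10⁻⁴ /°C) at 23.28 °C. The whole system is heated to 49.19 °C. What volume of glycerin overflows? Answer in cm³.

22.9 cm³

The canister also expands: β_container ≈ 3α = 7.26×10⁻⁵ /K
Net overflow = V₀(β_liq − 3α_cont)ΔT
β − 3α = 5.10×10⁻⁴ − 7.26×10⁻⁵ = 4.374×10⁻⁴ /K; ΔT = 25.91 K
ΔV = 2020 × 4.374×10⁻⁴ × 25.91 = 22.9 cm³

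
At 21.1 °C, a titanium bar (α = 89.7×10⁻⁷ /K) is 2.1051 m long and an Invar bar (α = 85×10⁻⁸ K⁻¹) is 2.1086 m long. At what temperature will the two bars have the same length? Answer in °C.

Equal length when α₁L₁ΔT − α₂L₂ΔT = L₂ − L₁ = 3.50×10⁻³ m
α₁L₁ = 1.8882747×10⁻⁵, α₂L₂ = 1.79231×10⁻⁶ → Δ(αL) = 1.7090437×10⁻⁵ m/K
ΔT = 3.50×10⁻³ / 1.7090437×10⁻⁵ = 204.793 K, so T = 21.1 + 204.793 = 225.893 °C

T = 225.9 °C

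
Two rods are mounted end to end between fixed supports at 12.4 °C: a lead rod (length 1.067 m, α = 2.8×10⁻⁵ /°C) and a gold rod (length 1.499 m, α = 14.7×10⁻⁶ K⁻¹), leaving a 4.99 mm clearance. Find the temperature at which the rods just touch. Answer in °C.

α₁L₁ = 2.9876×10⁻⁵ m/K, α₂L₂ = 2.20353×10⁻⁵ m/K → total 5.19113×10⁻⁵ m/K
ΔT = g/(α₁L₁+α₂L₂) = 4.99×10⁻³ / 5.19113×10⁻⁵ = 96.13 K
T = 12.4 + 96.13 = 108.53 °C

T = 109 °C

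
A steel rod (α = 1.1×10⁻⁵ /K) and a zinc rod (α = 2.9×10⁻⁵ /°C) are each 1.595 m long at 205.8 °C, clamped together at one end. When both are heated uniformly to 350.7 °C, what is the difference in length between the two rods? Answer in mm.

ΔT = 144.9 K
steel: ΔL = 1.1×10⁻⁵ × 1.595 m × 144.9 = 2.5423×10⁻³ m = 2.5423 mm
zinc: ΔL = 2.9×10⁻⁵ × 1.595 m × 144.9 = 6.7023×10⁻³ m = 6.7023 mm
difference = 6.7023 − 2.5423 = 4.1600 mm

4.16 mm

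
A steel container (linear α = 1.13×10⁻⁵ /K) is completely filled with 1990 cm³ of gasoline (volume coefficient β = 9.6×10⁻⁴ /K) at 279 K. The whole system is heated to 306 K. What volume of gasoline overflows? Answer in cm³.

49.8 cm³

The container also expands: β_container ≈ 3α = 3.39×10⁻⁵ /K
Net overflow = V₀(β_liq − 3α_cont)ΔT
β − 3α = 9.60×10⁻⁴ − 3.39×10⁻⁵ = 9.261×10⁻⁴ /K; ΔT = 27 K
ΔV = 1990 × 9.261×10⁻⁴ × 27 = 49.8 cm³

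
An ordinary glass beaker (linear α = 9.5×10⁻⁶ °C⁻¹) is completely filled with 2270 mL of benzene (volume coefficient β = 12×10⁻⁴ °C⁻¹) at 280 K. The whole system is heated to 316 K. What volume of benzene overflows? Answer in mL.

95.7 mL

The beaker also expands: β_container ≈ 3α = 2.85×10⁻⁵ /K
Net overflow = V₀(β_liq − 3α_cont)ΔT
β − 3α = 1.20×10⁻³ − 2.85×10⁻⁵ = 1.1715×10⁻³ /K; ΔT = 36 K
ΔV = 2270 × 1.1715×10⁻³ × 36 = 95.7 mL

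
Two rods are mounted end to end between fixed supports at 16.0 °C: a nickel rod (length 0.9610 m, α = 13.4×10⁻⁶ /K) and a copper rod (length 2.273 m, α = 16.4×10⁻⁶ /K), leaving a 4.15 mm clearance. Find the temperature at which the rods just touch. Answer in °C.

T = 98.7 °C

α₁L₁ = 1.28774×10⁻⁵ m/K, α₂L₂ = 3.72772×10⁻⁵ m/K → total 5.01546×10⁻⁵ m/K
ΔT = g/(α₁L₁+α₂L₂) = 4.15×10⁻³ / 5.01546×10⁻⁵ = 82.744 K
T = 16.0 + 82.744 = 98.744 °C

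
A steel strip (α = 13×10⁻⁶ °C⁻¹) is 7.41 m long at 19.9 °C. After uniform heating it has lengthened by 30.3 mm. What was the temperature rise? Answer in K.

ΔT = 315 K

ΔL = αL₀ΔT ⇒ ΔT = ΔL / (αL₀)
ΔT = 30.3×10⁻³ m / (13×10⁻⁶ × 7.41 m) = 314.54 K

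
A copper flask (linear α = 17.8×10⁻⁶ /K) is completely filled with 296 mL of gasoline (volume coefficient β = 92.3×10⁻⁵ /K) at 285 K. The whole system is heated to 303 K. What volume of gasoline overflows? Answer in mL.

The flask also expands: β_container ≈ 3α = 5.34×10⁻⁵ /K
Net overflow = V₀(β_liq − 3α_cont)ΔT
β − 3α = 9.23×10⁻⁴ − 5.34×10⁻⁵ = 8.696×10⁻⁴ /K; ΔT = 18 K
ΔV = 296 × 8.696×10⁻⁴ × 18 = 4.63 mL

4.63 mL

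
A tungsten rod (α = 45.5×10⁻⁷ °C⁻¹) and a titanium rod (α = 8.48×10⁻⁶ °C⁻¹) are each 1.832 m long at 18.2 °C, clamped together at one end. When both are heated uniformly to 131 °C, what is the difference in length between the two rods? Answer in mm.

ΔT = 112.8 K
tungsten: ΔL = 45.5×10⁻⁷ × 1.832 m × 112.8 = 9.4026×10⁻⁴ m = 0.94026 mm
titanium: ΔL = 8.48×10⁻⁶ × 1.832 m × 112.8 = 1.7524×10⁻³ m = 1.7524 mm
difference = 1.7524 − 0.94026 = 0.81214 mm

0.812 mm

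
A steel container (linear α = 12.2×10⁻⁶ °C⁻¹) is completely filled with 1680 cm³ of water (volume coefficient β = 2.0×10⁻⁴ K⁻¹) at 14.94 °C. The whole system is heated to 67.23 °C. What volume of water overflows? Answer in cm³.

The container also expands: β_container ≈ 3α = 3.66×10⁻⁵ /K
Net overflow = V₀(β_liq − 3α_cont)ΔT
β − 3α = 2.00×10⁻⁴ − 3.66×10⁻⁵ = 1.634×10⁻⁴ /K; ΔT = 52.29 K
ΔV = 1680 × 1.634×10⁻⁴ × 52.29 = 14.4 cm³

14.4 cm³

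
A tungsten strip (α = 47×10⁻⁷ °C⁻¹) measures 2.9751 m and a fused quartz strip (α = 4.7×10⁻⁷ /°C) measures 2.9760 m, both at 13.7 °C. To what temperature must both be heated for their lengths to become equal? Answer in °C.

T = 85.22 °C

Equal length when α₁L₁ΔT − α₂L₂ΔT = L₂ − L₁ = 9.00×10⁻⁴ m
α₁L₁ = 1.398297×10⁻⁵, α₂L₂ = 1.39872×10⁻⁶ → Δ(αL) = 1.258425×10⁻⁵ m/K
ΔT = 9.00×10⁻⁴ / 1.258425×10⁻⁵ = 71.5180 K, so T = 13.7 + 71.5180 = 85.2180 °C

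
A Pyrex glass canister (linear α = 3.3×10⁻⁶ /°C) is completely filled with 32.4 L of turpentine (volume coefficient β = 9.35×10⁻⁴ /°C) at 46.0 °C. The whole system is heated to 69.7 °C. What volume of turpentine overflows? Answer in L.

The canister also expands: β_container ≈ 3α = 9.9×10⁻⁶ /K
Net overflow = V₀(β_liq − 3α_cont)ΔT
β − 3α = 9.35×10⁻⁴ − 9.9×10⁻⁶ = 9.251×10⁻⁴ /K; ΔT = 23.7 K
ΔV = 32.4 × 9.251×10⁻⁴ × 23.7 = 0.710 L

0.710 L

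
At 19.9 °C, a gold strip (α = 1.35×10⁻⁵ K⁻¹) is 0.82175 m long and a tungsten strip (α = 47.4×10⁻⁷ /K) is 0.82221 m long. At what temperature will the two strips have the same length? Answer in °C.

L₁(1 + α₁ΔT) = L₂(1 + α₂ΔT) ⇒ ΔT = (L₂ − L₁)/(α₁L₁ − α₂L₂)
L₂ − L₁ = 0.82221 − 0.82175 = 4.60×10⁻⁴ m
α₁L₁ − α₂L₂ = 1.35×10⁻⁵×0.82175 − 47.4×10⁻⁷×0.82221 = 7.1963496×10⁻⁶ m/K
ΔT = 4.60×10⁻⁴ / 7.1963496×10⁻⁶ = 63.9213 K
T = 19.9 + 63.9213 = 83.8213 °C

T = 83.82 °C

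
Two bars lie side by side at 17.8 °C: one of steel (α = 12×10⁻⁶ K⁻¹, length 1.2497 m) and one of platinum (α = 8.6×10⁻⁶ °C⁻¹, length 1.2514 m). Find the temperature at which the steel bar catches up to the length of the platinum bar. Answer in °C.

L₁(1 + α₁ΔT) = L₂(1 + α₂ΔT) ⇒ ΔT = (L₂ − L₁)/(α₁L₁ − α₂L₂)
L₂ − L₁ = 1.2514 − 1.2497 = 1.70×10⁻³ m
α₁L₁ − α₂L₂ = 12×10⁻⁶×1.2497 − 8.6×10⁻⁶×1.2514 = 4.23436×10⁻⁶ m/K
ΔT = 1.70×10⁻³ / 4.23436×10⁻⁶ = 401.477 K
T = 17.8 + 401.477 = 419.277 °C

T = 419.3 °C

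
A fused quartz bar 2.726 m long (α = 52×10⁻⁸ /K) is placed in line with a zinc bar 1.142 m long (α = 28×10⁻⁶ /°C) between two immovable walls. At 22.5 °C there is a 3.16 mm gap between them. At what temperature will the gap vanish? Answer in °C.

T = 117 °C

α₁L₁ = 1.41752×10⁻⁶ m/K, α₂L₂ = 3.1976×10⁻⁵ m/K → total 3.339352×10⁻⁵ m/K
ΔT = g/(α₁L₁+α₂L₂) = 3.16×10⁻³ / 3.339352×10⁻⁵ = 94.63 K
T = 22.5 + 94.63 = 117.13 °C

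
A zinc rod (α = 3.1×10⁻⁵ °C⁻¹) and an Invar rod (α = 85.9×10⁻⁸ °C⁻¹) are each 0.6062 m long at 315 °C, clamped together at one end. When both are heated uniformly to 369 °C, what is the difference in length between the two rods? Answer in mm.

0.987 mm

ΔT = 54 K
zinc: ΔL = 3.1×10⁻⁵ × 0.6062 m × 54 = 1.0148×10⁻³ m = 1.0148 mm
Invar: ΔL = 85.9×10⁻⁸ × 0.6062 m × 54 = 2.8119×10⁻⁵ m = 0.028119 mm
difference = 1.0148 − 0.028119 = 0.986681 mm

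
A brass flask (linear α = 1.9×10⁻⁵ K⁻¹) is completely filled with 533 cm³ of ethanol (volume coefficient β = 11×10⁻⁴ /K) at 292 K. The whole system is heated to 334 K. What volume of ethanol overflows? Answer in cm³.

23.3 cm³

The flask also expands: β_container ≈ 3α = 5.7×10⁻⁵ /K
Net overflow = V₀(β_liq − 3α_cont)ΔT
β − 3α = 1.10×10⁻³ − 5.7×10⁻⁵ = 1.043×10⁻³ /K; ΔT = 42 K
ΔV = 533 × 1.043×10⁻³ × 42 = 23.3 cm³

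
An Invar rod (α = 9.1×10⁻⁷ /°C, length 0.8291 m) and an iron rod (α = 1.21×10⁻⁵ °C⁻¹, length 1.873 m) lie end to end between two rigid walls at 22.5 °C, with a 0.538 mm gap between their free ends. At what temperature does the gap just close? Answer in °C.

T = 45.5 °C

α₁L₁ = 7.54481×10⁻⁷ m/K, α₂L₂ = 2.26633×10⁻⁵ m/K → total 2.3417781×10⁻⁵ m/K
ΔT = g/(α₁L₁+α₂L₂) = 5.38×10⁻⁴ / 2.3417781×10⁻⁵ = 22.974 K
T = 22.5 + 22.974 = 45.474 °C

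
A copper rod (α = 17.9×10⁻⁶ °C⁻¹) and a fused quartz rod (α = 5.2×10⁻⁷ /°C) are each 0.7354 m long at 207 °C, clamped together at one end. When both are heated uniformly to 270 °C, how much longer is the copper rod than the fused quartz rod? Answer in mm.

0.805 mm

ΔT = 63 K
copper: ΔL = 17.9×10⁻⁶ × 0.7354 m × 63 = 8.2931×10⁻⁴ m = 0.82931 mm
fused quartz: ΔL = 5.2×10⁻⁷ × 0.7354 m × 63 = 2.4092×10⁻⁵ m = 0.024092 mm
difference = 0.82931 − 0.024092 = 0.805218 mm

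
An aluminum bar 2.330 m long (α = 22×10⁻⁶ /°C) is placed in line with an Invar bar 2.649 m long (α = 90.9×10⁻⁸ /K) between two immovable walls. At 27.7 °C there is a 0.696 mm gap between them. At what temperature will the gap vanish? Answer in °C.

Gap closes when ΔL₁ + ΔL₂ = 0.696 mm = 6.96×10⁻⁴ m
(α₁L₁ + α₂L₂)ΔT = g
α₁L₁ + α₂L₂ = 22×10⁻⁶×2.330 + 90.9×10⁻⁸×2.649 = 5.3667941×10⁻⁵ m/K
ΔT = 6.96×10⁻⁴ / 5.3667941×10⁻⁵ = 12.969 K
T = 27.7 + 12.969 = 40.669 °C

T = 40.7 °C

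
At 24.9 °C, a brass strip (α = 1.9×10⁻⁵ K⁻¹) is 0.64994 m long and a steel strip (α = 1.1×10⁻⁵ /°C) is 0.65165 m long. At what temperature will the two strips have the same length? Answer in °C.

L₁(1 + α₁ΔT) = L₂(1 + α₂ΔT) ⇒ ΔT = (L₂ − L₁)/(α₁L₁ − α₂L₂)
L₂ − L₁ = 0.65165 − 0.64994 = 1.71×10⁻³ m
α₁L₁ − α₂L₂ = 1.9×10⁻⁵×0.64994 − 1.1×10⁻⁵×0.65165 = 5.18071×10⁻⁶ m/K
ΔT = 1.71×10⁻³ / 5.18071×10⁻⁶ = 330.071 K
T = 24.9 + 330.071 = 354.971 °C

T = 355.0 °C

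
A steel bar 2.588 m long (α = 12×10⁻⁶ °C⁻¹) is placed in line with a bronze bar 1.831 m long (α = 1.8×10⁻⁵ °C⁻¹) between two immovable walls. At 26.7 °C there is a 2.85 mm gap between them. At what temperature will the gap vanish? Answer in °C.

α₁L₁ = 3.1056×10⁻⁵ m/K, α₂L₂ = 3.2958×10⁻⁵ m/K → total 6.4014×10⁻⁵ m/K
ΔT = g/(α₁L₁+α₂L₂) = 2.85×10⁻³ / 6.4014×10⁻⁵ = 44.522 K
T = 26.7 + 44.522 = 71.222 °C

T = 71.2 °C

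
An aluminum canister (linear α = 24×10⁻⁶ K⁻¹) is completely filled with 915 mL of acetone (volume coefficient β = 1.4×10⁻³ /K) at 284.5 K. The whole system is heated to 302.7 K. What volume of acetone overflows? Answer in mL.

The canister also expands: β_container ≈ 3α = 7.2×10⁻⁵ /K
Net overflow = V₀(β_liq − 3α_cont)ΔT
β − 3α = 1.40×10⁻³ − 7.2×10⁻⁵ = 1.328×10⁻³ /K; ΔT = 18.2 K
ΔV = 915 × 1.328×10⁻³ × 18.2 = 22.1 mL

22.1 mL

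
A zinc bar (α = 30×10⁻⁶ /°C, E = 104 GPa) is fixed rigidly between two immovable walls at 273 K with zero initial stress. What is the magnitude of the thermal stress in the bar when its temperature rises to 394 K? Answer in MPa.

σ = 378 MPa

Fully constrained: the free strain ε = αΔT is blocked, so σ = Eε = EαΔT.
|ΔT| = 121 K
σ = 104×10⁹ × 30×10⁻⁶ × 121 = 3.78×10⁸ Pa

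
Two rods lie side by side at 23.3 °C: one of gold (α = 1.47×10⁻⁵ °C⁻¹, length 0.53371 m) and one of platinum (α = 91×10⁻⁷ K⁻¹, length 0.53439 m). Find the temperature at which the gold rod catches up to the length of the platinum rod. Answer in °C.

Equal length when α₁L₁ΔT − α₂L₂ΔT = L₂ − L₁ = 6.80×10⁻⁴ m
α₁L₁ = 7.845537×10⁻⁶, α₂L₂ = 4.862949×10⁻⁶ → Δ(αL) = 2.982588×10⁻⁶ m/K
ΔT = 6.80×10⁻⁴ / 2.982588×10⁻⁶ = 227.990 K, so T = 23.3 + 227.990 = 251.290 °C

T = 251.3 °C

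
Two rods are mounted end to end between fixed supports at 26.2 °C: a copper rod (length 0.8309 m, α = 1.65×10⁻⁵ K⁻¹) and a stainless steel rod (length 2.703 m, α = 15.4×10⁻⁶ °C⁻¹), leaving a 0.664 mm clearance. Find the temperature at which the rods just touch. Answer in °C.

T = 38.2 °C

α₁L₁ = 1.370985×10⁻⁵ m/K, α₂L₂ = 4.16262×10⁻⁵ m/K → total 5.533605×10⁻⁵ m/K
ΔT = g/(α₁L₁+α₂L₂) = 6.64×10⁻⁴ / 5.533605×10⁻⁵ = 11.999 K
T = 26.2 + 11.999 = 38.199 °C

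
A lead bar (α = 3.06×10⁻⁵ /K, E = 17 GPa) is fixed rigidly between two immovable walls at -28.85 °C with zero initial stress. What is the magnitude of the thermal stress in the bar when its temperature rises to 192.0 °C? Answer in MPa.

σ = 115 MPa

Fully constrained: the free strain ε = αΔT is blocked, so σ = Eε = EαΔT.
|ΔT| = 220.85 K
σ = 17.0×10⁹ × 3.06×10⁻⁵ × 220.85 = 1.15×10⁸ Pa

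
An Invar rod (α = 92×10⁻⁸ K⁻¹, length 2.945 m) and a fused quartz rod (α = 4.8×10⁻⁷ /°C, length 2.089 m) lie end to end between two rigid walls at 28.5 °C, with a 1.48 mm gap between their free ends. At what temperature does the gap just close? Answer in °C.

T = 427 °C

Gap closes when ΔL₁ + ΔL₂ = 1.48 mm = 1.48×10⁻³ m
(α₁L₁ + α₂L₂)ΔT = g
α₁L₁ + α₂L₂ = 92×10⁻⁸×2.945 + 4.8×10⁻⁷×2.089 = 3.71212×10⁻⁶ m/K
ΔT = 1.48×10⁻³ / 3.71212×10⁻⁶ = 398.69 K
T = 28.5 + 398.69 = 427.19 °C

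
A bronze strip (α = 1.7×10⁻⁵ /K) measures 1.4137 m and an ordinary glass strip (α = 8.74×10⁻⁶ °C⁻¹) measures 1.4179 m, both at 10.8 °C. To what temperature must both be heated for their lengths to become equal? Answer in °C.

Equal length when α₁L₁ΔT − α₂L₂ΔT = L₂ − L₁ = 4.20×10⁻³ m
α₁L₁ = 2.40329×10⁻⁵, α₂L₂ = 1.2392446×10⁻⁵ → Δ(αL) = 1.1640454×10⁻⁵ m/K
ΔT = 4.20×10⁻³ / 1.1640454×10⁻⁵ = 360.811 K, so T = 10.8 + 360.811 = 371.611 °C

T = 371.6 °C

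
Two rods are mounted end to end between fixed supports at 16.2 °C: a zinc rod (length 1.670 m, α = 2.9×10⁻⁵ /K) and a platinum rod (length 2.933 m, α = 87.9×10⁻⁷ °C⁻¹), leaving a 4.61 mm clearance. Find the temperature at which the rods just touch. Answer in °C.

T = 78.3 °C

α₁L₁ = 4.843×10⁻⁵ m/K, α₂L₂ = 2.578107×10⁻⁵ m/K → total 7.421107×10⁻⁵ m/K
ΔT = g/(α₁L₁+α₂L₂) = 4.61×10⁻³ / 7.421107×10⁻⁵ = 62.120 K
T = 16.2 + 62.120 = 78.320 °C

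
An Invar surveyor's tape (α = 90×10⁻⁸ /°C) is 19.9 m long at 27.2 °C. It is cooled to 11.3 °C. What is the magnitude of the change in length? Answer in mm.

|ΔT| = |11.3 − 27.2| = 15.9 K
ΔL = αL₀ΔT = (90×10⁻⁸)(19.9)(15.9) = 2.85×10⁻⁴ m

ΔL = 0.285 mm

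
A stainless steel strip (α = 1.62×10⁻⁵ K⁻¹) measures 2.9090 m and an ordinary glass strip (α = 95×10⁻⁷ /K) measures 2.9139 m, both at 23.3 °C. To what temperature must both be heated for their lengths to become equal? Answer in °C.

Equal length when α₁L₁ΔT − α₂L₂ΔT = L₂ − L₁ = 4.90×10⁻³ m
α₁L₁ = 4.71258×10⁻⁵, α₂L₂ = 2.768205×10⁻⁵ → Δ(αL) = 1.944375×10⁻⁵ m/K
ΔT = 4.90×10⁻³ / 1.944375×10⁻⁵ = 252.009 K, so T = 23.3 + 252.009 = 275.309 °C

T = 275.3 °C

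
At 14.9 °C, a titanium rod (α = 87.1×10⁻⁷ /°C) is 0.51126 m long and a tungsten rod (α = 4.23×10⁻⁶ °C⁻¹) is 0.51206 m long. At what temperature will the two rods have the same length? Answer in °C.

T = 364.7 °C

Equal length when α₁L₁ΔT − α₂L₂ΔT = L₂ − L₁ = 8.00×10⁻⁴ m
α₁L₁ = 4.4530746×10⁻⁶, α₂L₂ = 2.1660138×10⁻⁶ → Δ(αL) = 2.2870608×10⁻⁶ m/K
ΔT = 8.00×10⁻⁴ / 2.2870608×10⁻⁶ = 349.794 K, so T = 14.9 + 349.794 = 364.694 °C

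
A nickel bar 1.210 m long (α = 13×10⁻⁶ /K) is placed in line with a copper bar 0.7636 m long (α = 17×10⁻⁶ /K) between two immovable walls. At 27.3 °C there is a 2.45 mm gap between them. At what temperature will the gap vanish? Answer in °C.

Gap closes when ΔL₁ + ΔL₂ = 2.45 mm = 2.45×10⁻³ m
(α₁L₁ + α₂L₂)ΔT = g
α₁L₁ + α₂L₂ = 13×10⁻⁶×1.210 + 17×10⁻⁶×0.7636 = 2.87112×10⁻⁵ m/K
ΔT = 2.45×10⁻³ / 2.87112×10⁻⁵ = 85.33 K
T = 27.3 + 85.33 = 112.63 °C

T = 113 °C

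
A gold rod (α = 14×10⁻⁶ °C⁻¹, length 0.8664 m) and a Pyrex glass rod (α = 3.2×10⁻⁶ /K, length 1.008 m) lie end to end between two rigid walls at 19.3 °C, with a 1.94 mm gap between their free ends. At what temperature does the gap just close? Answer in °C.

T = 146 °C

α₁L₁ = 1.21296×10⁻⁵ m/K, α₂L₂ = 3.2256×10⁻⁶ m/K → total 1.53552×10⁻⁵ m/K
ΔT = g/(α₁L₁+α₂L₂) = 1.94×10⁻³ / 1.53552×10⁻⁵ = 126.34 K
T = 19.3 + 126.34 = 145.64 °C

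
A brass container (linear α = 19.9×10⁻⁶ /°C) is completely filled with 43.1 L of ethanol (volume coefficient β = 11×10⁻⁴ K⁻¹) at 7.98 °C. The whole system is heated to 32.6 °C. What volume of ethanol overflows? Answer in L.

The container also expands: β_container ≈ 3α = 5.97×10⁻⁵ /K
Net overflow = V₀(β_liq − 3α_cont)ΔT
β − 3α = 1.10×10⁻³ − 5.97×10⁻⁵ = 1.0403×10⁻³ /K; ΔT = 24.62 K
ΔV = 43.1 × 1.0403×10⁻³ × 24.62 = 1.10 L

1.10 L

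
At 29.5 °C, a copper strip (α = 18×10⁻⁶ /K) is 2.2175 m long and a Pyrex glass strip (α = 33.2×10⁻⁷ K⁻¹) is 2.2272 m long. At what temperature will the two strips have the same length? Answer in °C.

T = 327.8 °C

Equal length when α₁L₁ΔT − α₂L₂ΔT = L₂ − L₁ = 9.70×10⁻³ m
α₁L₁ = 3.9915×10⁻⁵, α₂L₂ = 7.394304×10⁻⁶ → Δ(αL) = 3.2520696×10⁻⁵ m/K
ΔT = 9.70×10⁻³ / 3.2520696×10⁻⁵ = 298.272 K, so T = 29.5 + 298.272 = 327.772 °C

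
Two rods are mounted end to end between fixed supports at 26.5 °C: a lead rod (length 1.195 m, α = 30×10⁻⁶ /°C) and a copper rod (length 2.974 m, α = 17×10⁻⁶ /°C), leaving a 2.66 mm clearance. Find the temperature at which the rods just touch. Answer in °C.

Gap closes when ΔL₁ + ΔL₂ = 2.66 mm = 2.66×10⁻³ m
(α₁L₁ + α₂L₂)ΔT = g
α₁L₁ + α₂L₂ = 30×10⁻⁶×1.195 + 17×10⁻⁶×2.974 = 8.6408×10⁻⁵ m/K
ΔT = 2.66×10⁻³ / 8.6408×10⁻⁵ = 30.784 K
T = 26.5 + 30.784 = 57.284 °C

T = 57.3 °C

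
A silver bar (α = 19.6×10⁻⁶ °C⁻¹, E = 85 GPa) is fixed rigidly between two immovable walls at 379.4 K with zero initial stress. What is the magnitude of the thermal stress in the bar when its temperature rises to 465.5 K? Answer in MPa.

Fully constrained: the free strain ε = αΔT is blocked, so σ = Eε = EαΔT.
|ΔT| = 86.1 K
σ = 85.0×10⁹ × 19.6×10⁻⁶ × 86.1 = 1.43×10⁸ Pa

σ = 143 MPa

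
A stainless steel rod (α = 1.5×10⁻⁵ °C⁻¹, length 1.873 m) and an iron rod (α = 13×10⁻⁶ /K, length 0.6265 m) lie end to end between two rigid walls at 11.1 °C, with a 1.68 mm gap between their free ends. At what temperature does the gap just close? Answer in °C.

T = 57.5 °C

α₁L₁ = 2.8095×10⁻⁵ m/K, α₂L₂ = 8.1445×10⁻⁶ m/K → total 3.62395×10⁻⁵ m/K
ΔT = g/(α₁L₁+α₂L₂) = 1.68×10⁻³ / 3.62395×10⁻⁵ = 46.358 K
T = 11.1 + 46.358 = 57.458 °C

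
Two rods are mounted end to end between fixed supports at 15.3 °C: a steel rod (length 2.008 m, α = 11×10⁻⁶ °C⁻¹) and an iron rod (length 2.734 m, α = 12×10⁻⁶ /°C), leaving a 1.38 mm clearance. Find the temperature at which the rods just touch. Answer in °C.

Gap closes when ΔL₁ + ΔL₂ = 1.38 mm = 1.38×10⁻³ m
(α₁L₁ + α₂L₂)ΔT = g
α₁L₁ + α₂L₂ = 11×10⁻⁶×2.008 + 12×10⁻⁶×2.734 = 5.4896×10⁻⁵ m/K
ΔT = 1.38×10⁻³ / 5.4896×10⁻⁵ = 25.138 K
T = 15.3 + 25.138 = 40.438 °C

T = 40.4 °C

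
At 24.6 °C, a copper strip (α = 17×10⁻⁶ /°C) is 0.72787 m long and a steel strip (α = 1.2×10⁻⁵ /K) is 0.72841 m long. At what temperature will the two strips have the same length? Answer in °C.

Equal length when α₁L₁ΔT − α₂L₂ΔT = L₂ − L₁ = 5.40×10⁻⁴ m
α₁L₁ = 1.237379×10⁻⁵, α₂L₂ = 8.74092×10⁻⁶ → Δ(αL) = 3.63287×10⁻⁶ m/K
ΔT = 5.40×10⁻⁴ / 3.63287×10⁻⁶ = 148.643 K, so T = 24.6 + 148.643 = 173.243 °C

T = 173.2 °C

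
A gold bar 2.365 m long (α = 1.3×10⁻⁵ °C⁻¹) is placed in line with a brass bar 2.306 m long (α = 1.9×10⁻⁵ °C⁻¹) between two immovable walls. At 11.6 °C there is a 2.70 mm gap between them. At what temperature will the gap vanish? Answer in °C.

T = 47.8 °C

Gap closes when ΔL₁ + ΔL₂ = 2.70 mm = 2.70×10⁻³ m
(α₁L₁ + α₂L₂)ΔT = g
α₁L₁ + α₂L₂ = 1.3×10⁻⁵×2.365 + 1.9×10⁻⁵×2.306 = 7.4559×10⁻⁵ m/K
ΔT = 2.70×10⁻³ / 7.4559×10⁻⁵ = 36.213 K
T = 11.6 + 36.213 = 47.813 °C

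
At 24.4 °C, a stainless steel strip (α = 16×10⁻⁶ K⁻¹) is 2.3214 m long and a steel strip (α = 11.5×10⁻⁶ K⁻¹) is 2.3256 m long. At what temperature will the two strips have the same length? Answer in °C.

L₁(1 + α₁ΔT) = L₂(1 + α₂ΔT) ⇒ ΔT = (L₂ − L₁)/(α₁L₁ − α₂L₂)
L₂ − L₁ = 2.3256 − 2.3214 = 4.20×10⁻³ m
α₁L₁ − α₂L₂ = 16×10⁻⁶×2.3214 − 11.5×10⁻⁶×2.3256 = 1.0398×10⁻⁵ m/K
ΔT = 4.20×10⁻³ / 1.0398×10⁻⁵ = 403.924 K
T = 24.4 + 403.924 = 428.324 °C

T = 428.3 °C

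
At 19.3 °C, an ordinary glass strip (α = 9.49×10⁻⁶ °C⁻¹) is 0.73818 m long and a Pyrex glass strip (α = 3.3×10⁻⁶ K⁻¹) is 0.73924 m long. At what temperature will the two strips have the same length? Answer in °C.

Equal length when α₁L₁ΔT − α₂L₂ΔT = L₂ − L₁ = 1.06×10⁻³ m
α₁L₁ = 7.0053282×10⁻⁶, α₂L₂ = 2.439492×10⁻⁶ → Δ(αL) = 4.5658362×10⁻⁶ m/K
ΔT = 1.06×10⁻³ / 4.5658362×10⁻⁶ = 232.159 K, so T = 19.3 + 232.159 = 251.459 °C

T = 251.5 °C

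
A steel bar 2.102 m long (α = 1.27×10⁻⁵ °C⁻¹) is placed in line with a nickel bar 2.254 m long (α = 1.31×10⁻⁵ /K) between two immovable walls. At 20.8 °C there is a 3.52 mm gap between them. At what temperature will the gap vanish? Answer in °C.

α₁L₁ = 2.66954×10⁻⁵ m/K, α₂L₂ = 2.95274×10⁻⁵ m/K → total 5.62228×10⁻⁵ m/K
ΔT = g/(α₁L₁+α₂L₂) = 3.52×10⁻³ / 5.62228×10⁻⁵ = 62.608 K
T = 20.8 + 62.608 = 83.408 °C

T = 83.4 °C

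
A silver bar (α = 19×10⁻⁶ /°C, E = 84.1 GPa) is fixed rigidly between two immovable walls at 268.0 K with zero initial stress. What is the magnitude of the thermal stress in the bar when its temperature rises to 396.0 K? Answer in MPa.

Fully constrained: the free strain ε = αΔT is blocked, so σ = Eε = EαΔT.
|ΔT| = 128.0 K
σ = 84.1×10⁹ × 19×10⁻⁶ × 128.0 = 2.05×10⁸ Pa

σ = 205 MPa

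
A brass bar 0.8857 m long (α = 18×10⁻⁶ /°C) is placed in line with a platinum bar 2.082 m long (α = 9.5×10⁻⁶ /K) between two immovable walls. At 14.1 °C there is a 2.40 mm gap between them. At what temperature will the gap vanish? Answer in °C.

α₁L₁ = 1.59426×10⁻⁵ m/K, α₂L₂ = 1.9779×10⁻⁵ m/K → total 3.57216×10⁻⁵ m/K
ΔT = g/(α₁L₁+α₂L₂) = 2.40×10⁻³ / 3.57216×10⁻⁵ = 67.186 K
T = 14.1 + 67.186 = 81.286 °C

T = 81.3 °C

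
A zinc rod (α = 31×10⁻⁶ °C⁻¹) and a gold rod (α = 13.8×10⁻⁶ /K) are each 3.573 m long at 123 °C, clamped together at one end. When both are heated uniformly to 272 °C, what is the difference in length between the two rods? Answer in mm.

9.16 mm

ΔT = 149 K
zinc: ΔL = 31×10⁻⁶ × 3.573 m × 149 = 1.6504×10⁻² m = 16.504 mm
gold: ΔL = 13.8×10⁻⁶ × 3.573 m × 149 = 7.3468×10⁻³ m = 7.3468 mm
difference = 16.504 − 7.3468 = 9.1572 mm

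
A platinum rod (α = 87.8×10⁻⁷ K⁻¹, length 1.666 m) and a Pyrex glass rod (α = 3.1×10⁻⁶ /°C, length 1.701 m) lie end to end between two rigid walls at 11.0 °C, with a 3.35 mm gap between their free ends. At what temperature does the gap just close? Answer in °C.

Gap closes when ΔL₁ + ΔL₂ = 3.35 mm = 3.35×10⁻³ m
(α₁L₁ + α₂L₂)ΔT = g
α₁L₁ + α₂L₂ = 87.8×10⁻⁷×1.666 + 3.1×10⁻⁶×1.701 = 1.990058×10⁻⁵ m/K
ΔT = 3.35×10⁻³ / 1.990058×10⁻⁵ = 168.34 K
T = 11.0 + 168.34 = 179.34 °C

T = 179 °C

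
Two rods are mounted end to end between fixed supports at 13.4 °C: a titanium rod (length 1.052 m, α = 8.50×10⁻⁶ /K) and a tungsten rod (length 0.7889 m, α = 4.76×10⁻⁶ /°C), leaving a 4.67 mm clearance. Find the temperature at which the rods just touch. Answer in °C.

T = 381 °C

α₁L₁ = 8.942×10⁻⁶ m/K, α₂L₂ = 3.755164×10⁻⁶ m/K → total 1.2697164×10⁻⁵ m/K
ΔT = g/(α₁L₁+α₂L₂) = 4.67×10⁻³ / 1.2697164×10⁻⁵ = 367.80 K
T = 13.4 + 367.80 = 381.20 °C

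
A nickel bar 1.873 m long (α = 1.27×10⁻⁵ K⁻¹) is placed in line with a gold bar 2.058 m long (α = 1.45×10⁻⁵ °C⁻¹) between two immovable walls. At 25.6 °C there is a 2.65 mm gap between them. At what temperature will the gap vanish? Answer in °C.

α₁L₁ = 2.37871×10⁻⁵ m/K, α₂L₂ = 2.9841×10⁻⁵ m/K → total 5.36281×10⁻⁵ m/K
ΔT = g/(α₁L₁+α₂L₂) = 2.65×10⁻³ / 5.36281×10⁻⁵ = 49.414 K
T = 25.6 + 49.414 = 75.014 °C

T = 75.0 °C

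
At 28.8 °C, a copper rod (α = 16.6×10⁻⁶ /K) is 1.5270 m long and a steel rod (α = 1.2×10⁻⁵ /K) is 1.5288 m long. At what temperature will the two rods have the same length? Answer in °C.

T = 285.8 °C

Equal length when α₁L₁ΔT − α₂L₂ΔT = L₂ − L₁ = 1.80×10⁻³ m
α₁L₁ = 2.53482×10⁻⁵, α₂L₂ = 1.83456×10⁻⁵ → Δ(αL) = 7.0026×10⁻⁶ m/K
ΔT = 1.80×10⁻³ / 7.0026×10⁻⁶ = 257.047 K, so T = 28.8 + 257.047 = 285.847 °C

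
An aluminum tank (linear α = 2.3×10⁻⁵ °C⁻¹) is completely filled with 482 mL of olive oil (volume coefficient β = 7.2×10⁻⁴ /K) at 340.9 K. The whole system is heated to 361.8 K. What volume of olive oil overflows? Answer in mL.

The tank also expands: β_container ≈ 3α = 6.9×10⁻⁵ /K
Net overflow = V₀(β_liq − 3α_cont)ΔT
β − 3α = 7.20×10⁻⁴ − 6.9×10⁻⁵ = 6.51×10⁻⁴ /K; ΔT = 20.9 K
ΔV = 482 × 6.51×10⁻⁴ × 20.9 = 6.56 mL

6.56 mL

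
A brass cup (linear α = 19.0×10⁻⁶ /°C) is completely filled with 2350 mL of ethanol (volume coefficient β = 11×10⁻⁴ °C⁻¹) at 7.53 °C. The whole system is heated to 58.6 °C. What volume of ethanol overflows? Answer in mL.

125 mL

The cup also expands: β_container ≈ 3α = 5.7×10⁻⁵ /K
Net overflow = V₀(β_liq − 3α_cont)ΔT
β − 3α = 1.10×10⁻³ − 5.7×10⁻⁵ = 1.043×10⁻³ /K; ΔT = 51.07 K
ΔV = 2350 × 1.043×10⁻³ × 51.07 = 125 mL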